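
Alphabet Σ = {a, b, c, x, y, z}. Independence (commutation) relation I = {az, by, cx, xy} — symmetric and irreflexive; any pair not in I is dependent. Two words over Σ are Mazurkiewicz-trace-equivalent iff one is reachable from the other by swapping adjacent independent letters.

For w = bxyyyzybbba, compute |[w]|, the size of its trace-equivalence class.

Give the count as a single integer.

#0=b has no predecessor
#1=x depends on [0:b]
#2=y has no predecessor
#3=y depends on [2:y]
#4=y depends on [3:y]
#5=z depends on [1:x, 4:y]
#6=y depends on [5:z]
#7=b depends on [5:z]
#8=b depends on [7:b]
#9=b depends on [8:b]
#10=a depends on [6:y, 9:b]
sources: [0:b, 2:y]
N(rest) = Σ N(rest − s) over sources s of rest; N(one piece) = 1:
  size 1 → [10]=1
  size 2 → [6,10]=1  [9,10]=1
  size 3 → [6,9,10]=2  [8,9,10]=1
  size 4 → [6,8,9,10]=3  [7,8,9,10]=1
  size 5 → [6,7,8,9,10]=4
  size 6 → [5,6,7,8,9,10]=4
  size 7 → [1,5,6,7,8,9,10]=4  [4,5,6,7,8,9,10]=4
  size 8 → [0,1,5,6,7,8,9,10]=4  [1,4,5,6,7,8,9,10]=8  [3,4,5,6,7,8,9,10]=4
  size 9 → [0,1,4,5,6,7,8,9,10]=12  [1,3,4,5,6,7,8,9,10]=12  [2,3,4,5,6,7,8,9,10]=4
  first=0(b) contributes 16
  first=2(y) contributes 24
|[w]| = 40

40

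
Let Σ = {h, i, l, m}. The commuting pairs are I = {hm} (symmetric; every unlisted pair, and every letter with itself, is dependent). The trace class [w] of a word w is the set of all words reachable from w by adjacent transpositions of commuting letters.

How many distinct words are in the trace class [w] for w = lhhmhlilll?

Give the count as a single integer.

piece 0:l — minimal
piece 1:h rests on {0:l}
piece 2:h rests on {1:h}
piece 3:m rests on {0:l}
piece 4:h rests on {2:h}
piece 5:l rests on {3:m, 4:h}
piece 6:i rests on {5:l}
piece 7:l rests on {6:i}
piece 8:l rests on {7:l}
piece 9:l rests on {8:l}
minimal pieces: {0:l}
ways to finish when only these pieces remain (= sum over removing one remaining piece with nothing left below it):
  1 left: {9}→1
  2 left: {8,9}→1
  3 left: {7,8,9}→1
  4 left: {6,7,8,9}→1
  5 left: {5,6,7,8,9}→1
  6 left: {3,5,6,7,8,9}→1  {4,5,6,7,8,9}→1
  7 left: {2,4,5,6,7,8,9}→1  {3,4,5,6,7,8,9}→2
  8 left: {1,2,4,5,6,7,8,9}→1  {2,3,4,5,6,7,8,9}→3
  placing 0:l first → 4 extensions

4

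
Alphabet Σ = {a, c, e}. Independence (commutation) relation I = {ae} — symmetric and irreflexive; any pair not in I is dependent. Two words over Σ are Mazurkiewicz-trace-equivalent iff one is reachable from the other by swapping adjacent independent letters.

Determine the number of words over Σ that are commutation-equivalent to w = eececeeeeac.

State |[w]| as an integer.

piece 0:e — minimal
piece 1:e rests on {0:e}
piece 2:c rests on {1:e}
piece 3:e rests on {2:c}
piece 4:c rests on {3:e}
piece 5:e rests on {4:c}
piece 6:e rests on {5:e}
piece 7:e rests on {6:e}
piece 8:e rests on {7:e}
piece 9:a rests on {4:c}
piece 10:c rests on {8:e, 9:a}
minimal pieces: {0:e}
ways to finish when only these pieces remain (= sum over removing one remaining piece with nothing left below it):
  1 left: {10}→1
  2 left: {8,10}→1  {9,10}→1
  3 left: {7,8,10}→1  {8,9,10}→2
  4 left: {6,7,8,10}→1  {7,8,9,10}→3
  5 left: {5,6,7,8,10}→1  {6,7,8,9,10}→4
  6 left: {5,6,7,8,9,10}→5
  7 left: {4,5,6,7,8,9,10}→5
  8 left: {3,4,5,6,7,8,9,10}→5
  9 left: {2,3,4,5,6,7,8,9,10}→5
  placing 0:e first → 5 extensions

5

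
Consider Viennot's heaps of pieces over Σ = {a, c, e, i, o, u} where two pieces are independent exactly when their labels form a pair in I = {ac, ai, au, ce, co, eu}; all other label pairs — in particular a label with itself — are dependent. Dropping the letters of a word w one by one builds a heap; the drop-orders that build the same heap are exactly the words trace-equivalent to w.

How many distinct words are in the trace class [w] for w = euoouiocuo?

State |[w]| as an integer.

piece 0:e — minimal
piece 1:u — minimal
piece 2:o rests on {0:e, 1:u}
piece 3:o rests on {2:o}
piece 4:u rests on {3:o}
piece 5:i rests on {4:u}
piece 6:o rests on {5:i}
piece 7:c rests on {5:i}
piece 8:u rests on {6:o, 7:c}
piece 9:o rests on {8:u}
minimal pieces: {0:e, 1:u}
ways to finish when only these pieces remain (= sum over removing one remaining piece with nothing left below it):
  1 left: {9}→1
  2 left: {8,9}→1
  3 left: {6,8,9}→1  {7,8,9}→1
  4 left: {6,7,8,9}→2
  5 left: {5,6,7,8,9}→2
  6 left: {4,5,6,7,8,9}→2
  7 left: {3,4,5,6,7,8,9}→2
  8 left: {2,3,4,5,6,7,8,9}→2
  placing 0:e first → 2 extensions
  placing 1:u first → 2 extensions
total linear extensions = 4

4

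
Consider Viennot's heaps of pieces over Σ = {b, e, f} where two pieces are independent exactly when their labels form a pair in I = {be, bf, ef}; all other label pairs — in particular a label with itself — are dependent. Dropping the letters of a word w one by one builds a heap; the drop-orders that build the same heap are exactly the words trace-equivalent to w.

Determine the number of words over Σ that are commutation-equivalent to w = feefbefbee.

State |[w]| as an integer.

2520

drop 0:f onto floor
drop 1:e onto floor
drop 2:e onto {1:e}
drop 3:f onto {0:f}
drop 4:b onto floor
drop 5:e onto {2:e}
drop 6:f onto {3:f}
drop 7:b onto {4:b}
drop 8:e onto {5:e}
drop 9:e onto {8:e}
ground layer = {0:f, 1:e, 4:b}
drop-orders for the pieces not yet dropped (sum over which currently-grounded one goes next):
  1 to go: {6} 1  {7} 1  {9} 1
  2 to go: {3,6} 1  {4,7} 1  {6,7} 2  {6,9} 2  {7,9} 2  {8,9} 1
  3 to go: {0,3,6} 1  {3,6,7} 3  {3,6,9} 3  {4,6,7} 3  {4,7,9} 3  {5,8,9} 1  {6,7,9} 6  {6,8,9} 3  {7,8,9} 3
  4 to go: {0,3,6,7} 4  {0,3,6,9} 4  {2,5,8,9} 1  {3,4,6,7} 6  {3,6,7,9} 12  {3,6,8,9} 6  {4,6,7,9} 12  {4,7,8,9} 6  {5,6,8,9} 4  {5,7,8,9} 4  {6,7,8,9} 12
  5 to go: {0,3,4,6,7} 10  {0,3,6,7,9} 20  {0,3,6,8,9} 10  {1,2,5,8,9} 1  {2,5,6,8,9} 5  {2,5,7,8,9} 5  {3,4,6,7,9} 30  {3,5,6,8,9} 10  {3,6,7,8,9} 30  {4,5,7,8,9} 10  {4,6,7,8,9} 30  {5,6,7,8,9} 20
  6 to go: {0,3,4,6,7,9} 60  {0,3,5,6,8,9} 20  {0,3,6,7,8,9} 60  {1,2,5,6,8,9} 6  {1,2,5,7,8,9} 6  {2,3,5,6,8,9} 15  {2,4,5,7,8,9} 15  {2,5,6,7,8,9} 30  {3,4,6,7,8,9} 90  {3,5,6,7,8,9} 60  {4,5,6,7,8,9} 60
  7 to go: {0,2,3,5,6,8,9} 35  {0,3,4,6,7,8,9} 210  {0,3,5,6,7,8,9} 140  {1,2,3,5,6,8,9} 21  {1,2,4,5,7,8,9} 21  {1,2,5,6,7,8,9} 42  {2,3,5,6,7,8,9} 105  {2,4,5,6,7,8,9} 105  {3,4,5,6,7,8,9} 210
  8 to go: {0,1,2,3,5,6,8,9} 56  {0,2,3,5,6,7,8,9} 280  {0,3,4,5,6,7,8,9} 560  {1,2,3,5,6,7,8,9} 168  {1,2,4,5,6,7,8,9} 168  {2,3,4,5,6,7,8,9} 420
  if 0:f drops first: 756 orders
  if 1:e drops first: 1260 orders
  if 4:b drops first: 504 orders
heap linearizations: 2520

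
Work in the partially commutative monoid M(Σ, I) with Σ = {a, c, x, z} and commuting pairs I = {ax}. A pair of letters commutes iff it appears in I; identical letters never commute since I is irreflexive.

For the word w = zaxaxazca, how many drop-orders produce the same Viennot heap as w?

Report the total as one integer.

10

drop 0:z onto floor
drop 1:a onto {0:z}
drop 2:x onto {0:z}
drop 3:a onto {1:a}
drop 4:x onto {2:x}
drop 5:a onto {3:a}
drop 6:z onto {4:x, 5:a}
drop 7:c onto {6:z}
drop 8:a onto {7:c}
ground layer = {0:z}
drop-orders for the pieces not yet dropped (sum over which currently-grounded one goes next):
  1 to go: {8} 1
  2 to go: {7,8} 1
  3 to go: {6,7,8} 1
  4 to go: {4,6,7,8} 1  {5,6,7,8} 1
  5 to go: {2,4,6,7,8} 1  {3,5,6,7,8} 1  {4,5,6,7,8} 2
  6 to go: {1,3,5,6,7,8} 1  {2,4,5,6,7,8} 3  {3,4,5,6,7,8} 3
  7 to go: {1,3,4,5,6,7,8} 4  {2,3,4,5,6,7,8} 6
  if 0:z drops first: 10 orders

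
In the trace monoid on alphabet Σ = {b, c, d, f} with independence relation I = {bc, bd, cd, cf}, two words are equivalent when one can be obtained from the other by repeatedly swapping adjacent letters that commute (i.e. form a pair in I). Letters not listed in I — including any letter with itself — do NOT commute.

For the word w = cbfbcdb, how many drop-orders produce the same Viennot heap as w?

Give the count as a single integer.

63

piece 0:c — minimal
piece 1:b — minimal
piece 2:f rests on {1:b}
piece 3:b rests on {2:f}
piece 4:c rests on {0:c}
piece 5:d rests on {2:f}
piece 6:b rests on {3:b}
minimal pieces: {0:c, 1:b}
ways to finish when only these pieces remain (= sum over removing one remaining piece with nothing left below it):
  1 left: {4}→1  {5}→1  {6}→1
  2 left: {0,4}→1  {3,6}→1  {4,5}→2  {4,6}→2  {5,6}→2
  3 left: {0,4,5}→3  {0,4,6}→3  {3,4,6}→3  {3,5,6}→3  {4,5,6}→6
  4 left: {0,3,4,6}→6  {0,4,5,6}→12  {2,3,5,6}→3  {3,4,5,6}→12
  5 left: {0,3,4,5,6}→30  {1,2,3,5,6}→3  {2,3,4,5,6}→15
  placing 0:c first → 18 extensions
  placing 1:b first → 45 extensions
total linear extensions = 63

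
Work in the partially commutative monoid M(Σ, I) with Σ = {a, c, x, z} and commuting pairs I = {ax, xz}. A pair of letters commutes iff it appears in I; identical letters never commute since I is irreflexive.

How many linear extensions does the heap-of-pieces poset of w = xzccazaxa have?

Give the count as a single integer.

piece 0:x — minimal
piece 1:z — minimal
piece 2:c rests on {0:x, 1:z}
piece 3:c rests on {2:c}
piece 4:a rests on {3:c}
piece 5:z rests on {4:a}
piece 6:a rests on {5:z}
piece 7:x rests on {3:c}
piece 8:a rests on {6:a}
minimal pieces: {0:x, 1:z}
ways to finish when only these pieces remain (= sum over removing one remaining piece with nothing left below it):
  1 left: {7}→1  {8}→1
  2 left: {6,8}→1  {7,8}→2
  3 left: {5,6,8}→1  {6,7,8}→3
  4 left: {4,5,6,8}→1  {5,6,7,8}→4
  5 left: {4,5,6,7,8}→5
  6 left: {3,4,5,6,7,8}→5
  7 left: {2,3,4,5,6,7,8}→5
  placing 0:x first → 5 extensions
  placing 1:z first → 5 extensions
total linear extensions = 10

10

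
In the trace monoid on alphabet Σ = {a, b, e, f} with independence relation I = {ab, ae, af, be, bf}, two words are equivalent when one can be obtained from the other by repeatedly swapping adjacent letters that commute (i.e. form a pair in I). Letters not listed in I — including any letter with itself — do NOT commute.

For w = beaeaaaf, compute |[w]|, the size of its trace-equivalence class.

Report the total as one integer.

280

piece 0:b — minimal
piece 1:e — minimal
piece 2:a — minimal
piece 3:e rests on {1:e}
piece 4:a rests on {2:a}
piece 5:a rests on {4:a}
piece 6:a rests on {5:a}
piece 7:f rests on {3:e}
minimal pieces: {0:b, 1:e, 2:a}
ways to finish when only these pieces remain (= sum over removing one remaining piece with nothing left below it):
  1 left: {0}→1  {6}→1  {7}→1
  2 left: {0,6}→2  {0,7}→2  {3,7}→1  {5,6}→1  {6,7}→2
  3 left: {0,3,7}→3  {0,5,6}→3  {0,6,7}→6  {1,3,7}→1  {3,6,7}→3  {4,5,6}→1  {5,6,7}→3
  4 left: {0,1,3,7}→4  {0,3,6,7}→12  {0,4,5,6}→4  {0,5,6,7}→12  {1,3,6,7}→4  {2,4,5,6}→1  {3,5,6,7}→6  {4,5,6,7}→4
  5 left: {0,1,3,6,7}→20  {0,2,4,5,6}→5  {0,3,5,6,7}→30  {0,4,5,6,7}→20  {1,3,5,6,7}→10  {2,4,5,6,7}→5  {3,4,5,6,7}→10
  6 left: {0,1,3,5,6,7}→60  {0,2,4,5,6,7}→30  {0,3,4,5,6,7}→60  {1,3,4,5,6,7}→20  {2,3,4,5,6,7}→15
  placing 0:b first → 35 extensions
  placing 1:e first → 105 extensions
  placing 2:a first → 140 extensions
total linear extensions = 280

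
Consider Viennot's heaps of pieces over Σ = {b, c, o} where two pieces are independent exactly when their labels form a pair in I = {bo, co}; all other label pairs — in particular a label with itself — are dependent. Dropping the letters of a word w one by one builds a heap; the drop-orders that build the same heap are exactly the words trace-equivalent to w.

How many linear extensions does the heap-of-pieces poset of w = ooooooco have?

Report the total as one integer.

8

#0=o has no predecessor
#1=o depends on [0:o]
#2=o depends on [1:o]
#3=o depends on [2:o]
#4=o depends on [3:o]
#5=o depends on [4:o]
#6=c has no predecessor
#7=o depends on [5:o]
sources: [0:o, 6:c]
N(rest) = Σ N(rest − s) over sources s of rest; N(one piece) = 1:
  size 1 → [6]=1  [7]=1
  size 2 → [5,7]=1  [6,7]=2
  size 3 → [4,5,7]=1  [5,6,7]=3
  size 4 → [3,4,5,7]=1  [4,5,6,7]=4
  size 5 → [2,3,4,5,7]=1  [3,4,5,6,7]=5
  size 6 → [1,2,3,4,5,7]=1  [2,3,4,5,6,7]=6
  first=0(o) contributes 7
  first=6(c) contributes 1
|[w]| = 8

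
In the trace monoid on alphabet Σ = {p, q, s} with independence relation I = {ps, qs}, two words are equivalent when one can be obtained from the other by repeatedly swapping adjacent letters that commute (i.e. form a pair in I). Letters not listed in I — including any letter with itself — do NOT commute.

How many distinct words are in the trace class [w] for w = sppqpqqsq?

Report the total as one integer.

#0=s has no predecessor
#1=p has no predecessor
#2=p depends on [1:p]
#3=q depends on [2:p]
#4=p depends on [3:q]
#5=q depends on [4:p]
#6=q depends on [5:q]
#7=s depends on [0:s]
#8=q depends on [6:q]
sources: [0:s, 1:p]
N(rest) = Σ N(rest − s) over sources s of rest; N(one piece) = 1:
  size 1 → [7]=1  [8]=1
  size 2 → [0,7]=1  [6,8]=1  [7,8]=2
  size 3 → [0,7,8]=3  [5,6,8]=1  [6,7,8]=3
  size 4 → [0,6,7,8]=6  [4,5,6,8]=1  [5,6,7,8]=4
  size 5 → [0,5,6,7,8]=10  [3,4,5,6,8]=1  [4,5,6,7,8]=5
  size 6 → [0,4,5,6,7,8]=15  [2,3,4,5,6,8]=1  [3,4,5,6,7,8]=6
  size 7 → [0,3,4,5,6,7,8]=21  [1,2,3,4,5,6,8]=1  [2,3,4,5,6,7,8]=7
  first=0(s) contributes 8
  first=1(p) contributes 28
|[w]| = 36

36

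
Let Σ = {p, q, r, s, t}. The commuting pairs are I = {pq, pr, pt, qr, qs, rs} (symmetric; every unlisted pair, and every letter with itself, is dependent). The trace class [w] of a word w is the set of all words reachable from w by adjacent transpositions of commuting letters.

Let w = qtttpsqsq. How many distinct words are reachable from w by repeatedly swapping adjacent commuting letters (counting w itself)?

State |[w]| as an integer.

#0=q has no predecessor
#1=t depends on [0:q]
#2=t depends on [1:t]
#3=t depends on [2:t]
#4=p has no predecessor
#5=s depends on [3:t, 4:p]
#6=q depends on [3:t]
#7=s depends on [5:s]
#8=q depends on [6:q]
sources: [0:q, 4:p]
N(rest) = Σ N(rest − s) over sources s of rest; N(one piece) = 1:
  size 1 → [7]=1  [8]=1
  size 2 → [5,7]=1  [6,8]=1  [7,8]=2
  size 3 → [4,5,7]=1  [5,7,8]=3  [6,7,8]=3
  size 4 → [4,5,7,8]=4  [5,6,7,8]=6
  size 5 → [3,5,6,7,8]=6  [4,5,6,7,8]=10
  size 6 → [2,3,5,6,7,8]=6  [3,4,5,6,7,8]=16
  size 7 → [1,2,3,5,6,7,8]=6  [2,3,4,5,6,7,8]=22
  first=0(q) contributes 28
  first=4(p) contributes 6
|[w]| = 34

34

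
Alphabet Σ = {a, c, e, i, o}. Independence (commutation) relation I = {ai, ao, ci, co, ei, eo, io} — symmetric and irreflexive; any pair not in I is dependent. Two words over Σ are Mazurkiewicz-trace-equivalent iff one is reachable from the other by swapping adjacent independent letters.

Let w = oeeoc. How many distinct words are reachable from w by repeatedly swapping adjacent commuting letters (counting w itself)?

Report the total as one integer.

piece 0:o — minimal
piece 1:e — minimal
piece 2:e rests on {1:e}
piece 3:o rests on {0:o}
piece 4:c rests on {2:e}
minimal pieces: {0:o, 1:e}
ways to finish when only these pieces remain (= sum over removing one remaining piece with nothing left below it):
  1 left: {3}→1  {4}→1
  2 left: {0,3}→1  {2,4}→1  {3,4}→2
  3 left: {0,3,4}→3  {1,2,4}→1  {2,3,4}→3
  placing 0:o first → 4 extensions
  placing 1:e first → 6 extensions
total linear extensions = 10

10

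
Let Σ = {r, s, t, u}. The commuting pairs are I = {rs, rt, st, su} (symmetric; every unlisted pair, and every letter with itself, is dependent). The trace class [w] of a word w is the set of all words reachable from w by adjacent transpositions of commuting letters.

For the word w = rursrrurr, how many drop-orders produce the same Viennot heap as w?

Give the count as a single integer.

piece 0:r — minimal
piece 1:u rests on {0:r}
piece 2:r rests on {1:u}
piece 3:s — minimal
piece 4:r rests on {2:r}
piece 5:r rests on {4:r}
piece 6:u rests on {5:r}
piece 7:r rests on {6:u}
piece 8:r rests on {7:r}
minimal pieces: {0:r, 3:s}
ways to finish when only these pieces remain (= sum over removing one remaining piece with nothing left below it):
  1 left: {3}→1  {8}→1
  2 left: {3,8}→2  {7,8}→1
  3 left: {3,7,8}→3  {6,7,8}→1
  4 left: {3,6,7,8}→4  {5,6,7,8}→1
  5 left: {3,5,6,7,8}→5  {4,5,6,7,8}→1
  6 left: {2,4,5,6,7,8}→1  {3,4,5,6,7,8}→6
  7 left: {1,2,4,5,6,7,8}→1  {2,3,4,5,6,7,8}→7
  placing 0:r first → 8 extensions
  placing 3:s first → 1 extensions
total linear extensions = 9

9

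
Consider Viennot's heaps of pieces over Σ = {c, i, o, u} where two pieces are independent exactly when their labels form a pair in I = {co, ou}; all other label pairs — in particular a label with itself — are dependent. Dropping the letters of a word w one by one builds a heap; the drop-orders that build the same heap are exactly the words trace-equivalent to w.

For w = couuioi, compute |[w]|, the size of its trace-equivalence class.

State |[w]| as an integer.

drop 0:c onto floor
drop 1:o onto floor
drop 2:u onto {0:c}
drop 3:u onto {2:u}
drop 4:i onto {1:o, 3:u}
drop 5:o onto {4:i}
drop 6:i onto {5:o}
ground layer = {0:c, 1:o}
drop-orders for the pieces not yet dropped (sum over which currently-grounded one goes next):
  1 to go: {6} 1
  2 to go: {5,6} 1
  3 to go: {4,5,6} 1
  4 to go: {1,4,5,6} 1  {3,4,5,6} 1
  5 to go: {1,3,4,5,6} 2  {2,3,4,5,6} 1
  if 0:c drops first: 3 orders
  if 1:o drops first: 1 orders
heap linearizations: 4

4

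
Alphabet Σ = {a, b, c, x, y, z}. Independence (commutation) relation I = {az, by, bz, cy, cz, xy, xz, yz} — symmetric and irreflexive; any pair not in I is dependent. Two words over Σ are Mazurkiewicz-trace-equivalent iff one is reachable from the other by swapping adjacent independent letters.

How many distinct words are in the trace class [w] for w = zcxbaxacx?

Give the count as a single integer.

9

piece 0:z — minimal
piece 1:c — minimal
piece 2:x rests on {1:c}
piece 3:b rests on {2:x}
piece 4:a rests on {3:b}
piece 5:x rests on {4:a}
piece 6:a rests on {5:x}
piece 7:c rests on {6:a}
piece 8:x rests on {7:c}
minimal pieces: {0:z, 1:c}
ways to finish when only these pieces remain (= sum over removing one remaining piece with nothing left below it):
  1 left: {0}→1  {8}→1
  2 left: {0,8}→2  {7,8}→1
  3 left: {0,7,8}→3  {6,7,8}→1
  4 left: {0,6,7,8}→4  {5,6,7,8}→1
  5 left: {0,5,6,7,8}→5  {4,5,6,7,8}→1
  6 left: {0,4,5,6,7,8}→6  {3,4,5,6,7,8}→1
  7 left: {0,3,4,5,6,7,8}→7  {2,3,4,5,6,7,8}→1
  placing 0:z first → 1 extensions
  placing 1:c first → 8 extensions
total linear extensions = 9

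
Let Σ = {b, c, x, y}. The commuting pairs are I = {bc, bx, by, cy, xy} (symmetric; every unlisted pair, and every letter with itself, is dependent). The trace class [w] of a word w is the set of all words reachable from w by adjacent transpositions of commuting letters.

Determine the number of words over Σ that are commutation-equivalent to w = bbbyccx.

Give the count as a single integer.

#0=b has no predecessor
#1=b depends on [0:b]
#2=b depends on [1:b]
#3=y has no predecessor
#4=c has no predecessor
#5=c depends on [4:c]
#6=x depends on [5:c]
sources: [0:b, 3:y, 4:c]
N(rest) = Σ N(rest − s) over sources s of rest; N(one piece) = 1:
  size 1 → [2]=1  [3]=1  [6]=1
  size 2 → [1,2]=1  [2,3]=2  [2,6]=2  [3,6]=2  [5,6]=1
  size 3 → [0,1,2]=1  [1,2,3]=3  [1,2,6]=3  [2,3,6]=6  [2,5,6]=3  [3,5,6]=3  [4,5,6]=1
  size 4 → [0,1,2,3]=4  [0,1,2,6]=4  [1,2,3,6]=12  [1,2,5,6]=6  [2,3,5,6]=12  [2,4,5,6]=4  [3,4,5,6]=4
  size 5 → [0,1,2,3,6]=20  [0,1,2,5,6]=10  [1,2,3,5,6]=30  [1,2,4,5,6]=10  [2,3,4,5,6]=20
  first=0(b) contributes 60
  first=3(y) contributes 20
  first=4(c) contributes 60
|[w]| = 140

140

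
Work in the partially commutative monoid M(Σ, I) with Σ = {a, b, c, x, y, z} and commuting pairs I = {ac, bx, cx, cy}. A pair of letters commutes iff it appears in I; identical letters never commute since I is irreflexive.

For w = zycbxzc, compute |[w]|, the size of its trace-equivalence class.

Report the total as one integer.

5

piece 0:z — minimal
piece 1:y rests on {0:z}
piece 2:c rests on {0:z}
piece 3:b rests on {1:y, 2:c}
piece 4:x rests on {1:y}
piece 5:z rests on {3:b, 4:x}
piece 6:c rests on {5:z}
minimal pieces: {0:z}
ways to finish when only these pieces remain (= sum over removing one remaining piece with nothing left below it):
  1 left: {6}→1
  2 left: {5,6}→1
  3 left: {3,5,6}→1  {4,5,6}→1
  4 left: {2,3,5,6}→1  {3,4,5,6}→2
  5 left: {1,3,4,5,6}→2  {2,3,4,5,6}→3
  placing 0:z first → 5 extensions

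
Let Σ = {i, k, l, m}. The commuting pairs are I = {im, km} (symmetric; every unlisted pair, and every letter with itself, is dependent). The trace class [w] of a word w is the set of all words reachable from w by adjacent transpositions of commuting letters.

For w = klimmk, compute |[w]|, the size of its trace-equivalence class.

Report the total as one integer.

6

drop 0:k onto floor
drop 1:l onto {0:k}
drop 2:i onto {1:l}
drop 3:m onto {1:l}
drop 4:m onto {3:m}
drop 5:k onto {2:i}
ground layer = {0:k}
drop-orders for the pieces not yet dropped (sum over which currently-grounded one goes next):
  1 to go: {4} 1  {5} 1
  2 to go: {2,5} 1  {3,4} 1  {4,5} 2
  3 to go: {2,4,5} 3  {3,4,5} 3
  4 to go: {2,3,4,5} 6
  if 0:k drops first: 6 orders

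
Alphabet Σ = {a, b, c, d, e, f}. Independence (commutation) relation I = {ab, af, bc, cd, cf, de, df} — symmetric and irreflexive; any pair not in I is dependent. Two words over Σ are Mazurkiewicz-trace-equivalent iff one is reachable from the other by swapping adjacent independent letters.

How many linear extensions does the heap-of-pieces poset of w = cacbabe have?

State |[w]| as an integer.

15

0(c) covers ∅
1(a) covers 0:c
2(c) covers 1:a
3(b) covers ∅
4(a) covers 2:c
5(b) covers 3:b
6(e) covers 4:a, 5:b
floor of heap: 0:c, 3:b
completions by unplaced set U, small U first (add the entries for U minus each lowest piece of U):
  |U|=1: {6}:1
  |U|=2: {4,6}:1  {5,6}:1
  |U|=3: {2,4,6}:1  {3,5,6}:1  {4,5,6}:2
  |U|=4: {1,2,4,6}:1  {2,4,5,6}:3  {3,4,5,6}:3
  |U|=5: {0,1,2,4,6}:1  {1,2,4,5,6}:4  {2,3,4,5,6}:6
  start at 0(c): 10
  start at 3(b): 5
sum over floor = 15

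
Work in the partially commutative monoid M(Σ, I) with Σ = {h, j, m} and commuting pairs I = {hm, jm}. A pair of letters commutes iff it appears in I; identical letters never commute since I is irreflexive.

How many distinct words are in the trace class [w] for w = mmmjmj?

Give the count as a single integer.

drop 0:m onto floor
drop 1:m onto {0:m}
drop 2:m onto {1:m}
drop 3:j onto floor
drop 4:m onto {2:m}
drop 5:j onto {3:j}
ground layer = {0:m, 3:j}
drop-orders for the pieces not yet dropped (sum over which currently-grounded one goes next):
  1 to go: {4} 1  {5} 1
  2 to go: {2,4} 1  {3,5} 1  {4,5} 2
  3 to go: {1,2,4} 1  {2,4,5} 3  {3,4,5} 3
  4 to go: {0,1,2,4} 1  {1,2,4,5} 4  {2,3,4,5} 6
  if 0:m drops first: 10 orders
  if 3:j drops first: 5 orders
heap linearizations: 15

15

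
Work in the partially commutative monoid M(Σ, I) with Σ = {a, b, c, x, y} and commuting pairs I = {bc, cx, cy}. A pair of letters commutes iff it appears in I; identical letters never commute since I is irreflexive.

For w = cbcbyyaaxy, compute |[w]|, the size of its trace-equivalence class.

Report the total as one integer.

15

0(c) covers ∅
1(b) covers ∅
2(c) covers 0:c
3(b) covers 1:b
4(y) covers 3:b
5(y) covers 4:y
6(a) covers 2:c, 5:y
7(a) covers 6:a
8(x) covers 7:a
9(y) covers 8:x
floor of heap: 0:c, 1:b
completions by unplaced set U, small U first (add the entries for U minus each lowest piece of U):
  |U|=1: {9}:1
  |U|=2: {8,9}:1
  |U|=3: {7,8,9}:1
  |U|=4: {6,7,8,9}:1
  |U|=5: {2,6,7,8,9}:1  {5,6,7,8,9}:1
  |U|=6: {0,2,6,7,8,9}:1  {2,5,6,7,8,9}:2  {4,5,6,7,8,9}:1
  |U|=7: {0,2,5,6,7,8,9}:3  {2,4,5,6,7,8,9}:3  {3,4,5,6,7,8,9}:1
  |U|=8: {0,2,4,5,6,7,8,9}:6  {1,3,4,5,6,7,8,9}:1  {2,3,4,5,6,7,8,9}:4
  start at 0(c): 5
  start at 1(b): 10
sum over floor = 15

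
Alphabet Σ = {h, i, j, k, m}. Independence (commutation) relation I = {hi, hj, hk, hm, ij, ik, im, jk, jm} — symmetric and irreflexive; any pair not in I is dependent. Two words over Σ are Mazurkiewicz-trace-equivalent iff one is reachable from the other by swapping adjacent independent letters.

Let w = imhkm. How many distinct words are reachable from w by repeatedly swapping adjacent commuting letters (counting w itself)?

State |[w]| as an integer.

20

#0=i has no predecessor
#1=m has no predecessor
#2=h has no predecessor
#3=k depends on [1:m]
#4=m depends on [3:k]
sources: [0:i, 1:m, 2:h]
N(rest) = Σ N(rest − s) over sources s of rest; N(one piece) = 1:
  size 1 → [0]=1  [2]=1  [4]=1
  size 2 → [0,2]=2  [0,4]=2  [2,4]=2  [3,4]=1
  size 3 → [0,2,4]=6  [0,3,4]=3  [1,3,4]=1  [2,3,4]=3
  first=0(i) contributes 4
  first=1(m) contributes 12
  first=2(h) contributes 4
|[w]| = 20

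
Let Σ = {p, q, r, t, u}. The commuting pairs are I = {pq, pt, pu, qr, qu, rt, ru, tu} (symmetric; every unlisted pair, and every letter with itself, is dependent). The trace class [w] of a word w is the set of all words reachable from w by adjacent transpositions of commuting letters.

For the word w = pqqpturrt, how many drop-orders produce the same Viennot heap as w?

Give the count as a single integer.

drop 0:p onto floor
drop 1:q onto floor
drop 2:q onto {1:q}
drop 3:p onto {0:p}
drop 4:t onto {2:q}
drop 5:u onto floor
drop 6:r onto {3:p}
drop 7:r onto {6:r}
drop 8:t onto {4:t}
ground layer = {0:p, 1:q, 5:u}
drop-orders for the pieces not yet dropped (sum over which currently-grounded one goes next):
  1 to go: {5} 1  {7} 1  {8} 1
  2 to go: {4,8} 1  {5,7} 2  {5,8} 2  {6,7} 1  {7,8} 2
  3 to go: {2,4,8} 1  {3,6,7} 1  {4,5,8} 3  {4,7,8} 3  {5,6,7} 3  {5,7,8} 6  {6,7,8} 3
  4 to go: {0,3,6,7} 1  {1,2,4,8} 1  {2,4,5,8} 4  {2,4,7,8} 4  {3,5,6,7} 4  {3,6,7,8} 4  {4,5,7,8} 12  {4,6,7,8} 6  {5,6,7,8} 12
  5 to go: {0,3,5,6,7} 5  {0,3,6,7,8} 5  {1,2,4,5,8} 5  {1,2,4,7,8} 5  {2,4,5,7,8} 20  {2,4,6,7,8} 10  {3,4,6,7,8} 10  {3,5,6,7,8} 20  {4,5,6,7,8} 30
  6 to go: {0,3,4,6,7,8} 15  {0,3,5,6,7,8} 30  {1,2,4,5,7,8} 30  {1,2,4,6,7,8} 15  {2,3,4,6,7,8} 20  {2,4,5,6,7,8} 60  {3,4,5,6,7,8} 60
  7 to go: {0,2,3,4,6,7,8} 35  {0,3,4,5,6,7,8} 105  {1,2,3,4,6,7,8} 35  {1,2,4,5,6,7,8} 105  {2,3,4,5,6,7,8} 140
  if 0:p drops first: 280 orders
  if 1:q drops first: 280 orders
  if 5:u drops first: 70 orders
heap linearizations: 630

630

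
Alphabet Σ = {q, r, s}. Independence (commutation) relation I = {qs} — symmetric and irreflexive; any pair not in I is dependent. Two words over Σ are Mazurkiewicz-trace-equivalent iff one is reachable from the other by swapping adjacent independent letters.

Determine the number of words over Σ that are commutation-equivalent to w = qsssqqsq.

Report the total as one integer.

#0=q has no predecessor
#1=s has no predecessor
#2=s depends on [1:s]
#3=s depends on [2:s]
#4=q depends on [0:q]
#5=q depends on [4:q]
#6=s depends on [3:s]
#7=q depends on [5:q]
sources: [0:q, 1:s]
N(rest) = Σ N(rest − s) over sources s of rest; N(one piece) = 1:
  size 1 → [6]=1  [7]=1
  size 2 → [3,6]=1  [5,7]=1  [6,7]=2
  size 3 → [2,3,6]=1  [3,6,7]=3  [4,5,7]=1  [5,6,7]=3
  size 4 → [0,4,5,7]=1  [1,2,3,6]=1  [2,3,6,7]=4  [3,5,6,7]=6  [4,5,6,7]=4
  size 5 → [0,4,5,6,7]=5  [1,2,3,6,7]=5  [2,3,5,6,7]=10  [3,4,5,6,7]=10
  size 6 → [0,3,4,5,6,7]=15  [1,2,3,5,6,7]=15  [2,3,4,5,6,7]=20
  first=0(q) contributes 35
  first=1(s) contributes 35
|[w]| = 70

70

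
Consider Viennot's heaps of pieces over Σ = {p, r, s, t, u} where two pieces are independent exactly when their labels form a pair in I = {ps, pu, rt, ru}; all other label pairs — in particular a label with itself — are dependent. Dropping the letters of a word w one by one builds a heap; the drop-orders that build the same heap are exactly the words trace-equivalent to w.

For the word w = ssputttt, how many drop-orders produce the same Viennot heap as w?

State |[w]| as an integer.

4

drop 0:s onto floor
drop 1:s onto {0:s}
drop 2:p onto floor
drop 3:u onto {1:s}
drop 4:t onto {2:p, 3:u}
drop 5:t onto {4:t}
drop 6:t onto {5:t}
drop 7:t onto {6:t}
ground layer = {0:s, 2:p}
drop-orders for the pieces not yet dropped (sum over which currently-grounded one goes next):
  1 to go: {7} 1
  2 to go: {6,7} 1
  3 to go: {5,6,7} 1
  4 to go: {4,5,6,7} 1
  5 to go: {2,4,5,6,7} 1  {3,4,5,6,7} 1
  6 to go: {1,3,4,5,6,7} 1  {2,3,4,5,6,7} 2
  if 0:s drops first: 3 orders
  if 2:p drops first: 1 orders
heap linearizations: 4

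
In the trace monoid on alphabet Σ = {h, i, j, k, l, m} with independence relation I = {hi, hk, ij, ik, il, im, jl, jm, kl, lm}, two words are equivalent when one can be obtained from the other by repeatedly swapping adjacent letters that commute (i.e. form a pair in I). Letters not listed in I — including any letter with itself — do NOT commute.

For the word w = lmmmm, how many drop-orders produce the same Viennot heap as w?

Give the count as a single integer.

5

#0=l has no predecessor
#1=m has no predecessor
#2=m depends on [1:m]
#3=m depends on [2:m]
#4=m depends on [3:m]
sources: [0:l, 1:m]
N(rest) = Σ N(rest − s) over sources s of rest; N(one piece) = 1:
  size 1 → [0]=1  [4]=1
  size 2 → [0,4]=2  [3,4]=1
  size 3 → [0,3,4]=3  [2,3,4]=1
  first=0(l) contributes 1
  first=1(m) contributes 4
|[w]| = 5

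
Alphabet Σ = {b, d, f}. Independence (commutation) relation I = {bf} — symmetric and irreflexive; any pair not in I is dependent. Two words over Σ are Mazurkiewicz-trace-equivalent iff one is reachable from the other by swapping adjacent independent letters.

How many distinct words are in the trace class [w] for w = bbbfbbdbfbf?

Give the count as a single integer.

drop 0:b onto floor
drop 1:b onto {0:b}
drop 2:b onto {1:b}
drop 3:f onto floor
drop 4:b onto {2:b}
drop 5:b onto {4:b}
drop 6:d onto {3:f, 5:b}
drop 7:b onto {6:d}
drop 8:f onto {6:d}
drop 9:b onto {7:b}
drop 10:f onto {8:f}
ground layer = {0:b, 3:f}
drop-orders for the pieces not yet dropped (sum over which currently-grounded one goes next):
  1 to go: {9} 1  {10} 1
  2 to go: {7,9} 1  {8,10} 1  {9,10} 2
  3 to go: {7,9,10} 3  {8,9,10} 3
  4 to go: {7,8,9,10} 6
  5 to go: {6,7,8,9,10} 6
  6 to go: {3,6,7,8,9,10} 6  {5,6,7,8,9,10} 6
  7 to go: {3,5,6,7,8,9,10} 12  {4,5,6,7,8,9,10} 6
  8 to go: {2,4,5,6,7,8,9,10} 6  {3,4,5,6,7,8,9,10} 18
  9 to go: {1,2,4,5,6,7,8,9,10} 6  {2,3,4,5,6,7,8,9,10} 24
  if 0:b drops first: 30 orders
  if 3:f drops first: 6 orders
heap linearizations: 36

36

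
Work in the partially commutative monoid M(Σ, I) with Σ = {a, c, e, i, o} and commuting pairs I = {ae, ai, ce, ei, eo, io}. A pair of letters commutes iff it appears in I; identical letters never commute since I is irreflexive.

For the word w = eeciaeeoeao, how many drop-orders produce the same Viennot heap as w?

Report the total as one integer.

2310

0(e) covers ∅
1(e) covers 0:e
2(c) covers ∅
3(i) covers 2:c
4(a) covers 2:c
5(e) covers 1:e
6(e) covers 5:e
7(o) covers 4:a
8(e) covers 6:e
9(a) covers 7:o
10(o) covers 9:a
floor of heap: 0:e, 2:c
completions by unplaced set U, small U first (add the entries for U minus each lowest piece of U):
  |U|=1: {3}:1  {8}:1  {10}:1
  |U|=2: {3,8}:2  {3,10}:2  {6,8}:1  {8,10}:2  {9,10}:1
  |U|=3: {3,6,8}:3  {3,8,10}:6  {3,9,10}:3  {5,6,8}:1  {6,8,10}:3  {7,9,10}:1  {8,9,10}:3
  |U|=4: {1,5,6,8}:1  {3,5,6,8}:4  {3,6,8,10}:12  {3,7,9,10}:4  {3,8,9,10}:12  {4,7,9,10}:1  {5,6,8,10}:4  {6,8,9,10}:6  {7,8,9,10}:4
  |U|=5: {0,1,5,6,8}:1  {1,3,5,6,8}:5  {1,5,6,8,10}:5  {3,4,7,9,10}:5  {3,5,6,8,10}:20  {3,6,8,9,10}:30  {3,7,8,9,10}:20  {4,7,8,9,10}:5  {5,6,8,9,10}:10  {6,7,8,9,10}:10
  |U|=6: {0,1,3,5,6,8}:6  {0,1,5,6,8,10}:6  {1,3,5,6,8,10}:30  {1,5,6,8,9,10}:15  {2,3,4,7,9,10}:5  {3,4,7,8,9,10}:30  {3,5,6,8,9,10}:60  {3,6,7,8,9,10}:60  {4,6,7,8,9,10}:15  {5,6,7,8,9,10}:20
  |U|=7: {0,1,3,5,6,8,10}:42  {0,1,5,6,8,9,10}:21  {1,3,5,6,8,9,10}:105  {1,5,6,7,8,9,10}:35  {2,3,4,7,8,9,10}:35  {3,4,6,7,8,9,10}:105  {3,5,6,7,8,9,10}:140  {4,5,6,7,8,9,10}:35
  |U|=8: {0,1,3,5,6,8,9,10}:168  {0,1,5,6,7,8,9,10}:56  {1,3,5,6,7,8,9,10}:280  {1,4,5,6,7,8,9,10}:70  {2,3,4,6,7,8,9,10}:140  {3,4,5,6,7,8,9,10}:280
  |U|=9: {0,1,3,5,6,7,8,9,10}:504  {0,1,4,5,6,7,8,9,10}:126  {1,3,4,5,6,7,8,9,10}:630  {2,3,4,5,6,7,8,9,10}:420
  start at 0(e): 1050
  start at 2(c): 1260
sum over floor = 2310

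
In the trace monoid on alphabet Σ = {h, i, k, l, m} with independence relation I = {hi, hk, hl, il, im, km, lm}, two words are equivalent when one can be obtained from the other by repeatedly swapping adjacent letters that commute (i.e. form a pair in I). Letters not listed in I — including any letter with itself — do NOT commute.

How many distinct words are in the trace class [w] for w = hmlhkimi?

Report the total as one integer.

70

piece 0:h — minimal
piece 1:m rests on {0:h}
piece 2:l — minimal
piece 3:h rests on {1:m}
piece 4:k rests on {2:l}
piece 5:i rests on {4:k}
piece 6:m rests on {3:h}
piece 7:i rests on {5:i}
minimal pieces: {0:h, 2:l}
ways to finish when only these pieces remain (= sum over removing one remaining piece with nothing left below it):
  1 left: {6}→1  {7}→1
  2 left: {3,6}→1  {5,7}→1  {6,7}→2
  3 left: {1,3,6}→1  {3,6,7}→3  {4,5,7}→1  {5,6,7}→3
  4 left: {0,1,3,6}→1  {1,3,6,7}→4  {2,4,5,7}→1  {3,5,6,7}→6  {4,5,6,7}→4
  5 left: {0,1,3,6,7}→5  {1,3,5,6,7}→10  {2,4,5,6,7}→5  {3,4,5,6,7}→10
  6 left: {0,1,3,5,6,7}→15  {1,3,4,5,6,7}→20  {2,3,4,5,6,7}→15
  placing 0:h first → 35 extensions
  placing 2:l first → 35 extensions
total linear extensions = 70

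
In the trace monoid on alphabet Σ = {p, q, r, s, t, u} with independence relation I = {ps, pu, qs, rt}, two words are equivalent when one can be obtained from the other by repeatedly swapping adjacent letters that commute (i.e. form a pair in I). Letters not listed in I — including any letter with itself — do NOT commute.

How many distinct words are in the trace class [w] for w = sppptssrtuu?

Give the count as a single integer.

8

#0=s has no predecessor
#1=p has no predecessor
#2=p depends on [1:p]
#3=p depends on [2:p]
#4=t depends on [0:s, 3:p]
#5=s depends on [4:t]
#6=s depends on [5:s]
#7=r depends on [6:s]
#8=t depends on [6:s]
#9=u depends on [7:r, 8:t]
#10=u depends on [9:u]
sources: [0:s, 1:p]
N(rest) = Σ N(rest − s) over sources s of rest; N(one piece) = 1:
  size 1 → [10]=1
  size 2 → [9,10]=1
  size 3 → [7,9,10]=1  [8,9,10]=1
  size 4 → [7,8,9,10]=2
  size 5 → [6,7,8,9,10]=2
  size 6 → [5,6,7,8,9,10]=2
  size 7 → [4,5,6,7,8,9,10]=2
  size 8 → [0,4,5,6,7,8,9,10]=2  [3,4,5,6,7,8,9,10]=2
  size 9 → [0,3,4,5,6,7,8,9,10]=4  [2,3,4,5,6,7,8,9,10]=2
  first=0(s) contributes 2
  first=1(p) contributes 6
|[w]| = 8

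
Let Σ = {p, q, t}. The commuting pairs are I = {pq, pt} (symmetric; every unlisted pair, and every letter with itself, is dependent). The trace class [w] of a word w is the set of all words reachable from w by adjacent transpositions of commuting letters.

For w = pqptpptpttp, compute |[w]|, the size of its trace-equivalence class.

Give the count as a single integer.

piece 0:p — minimal
piece 1:q — minimal
piece 2:p rests on {0:p}
piece 3:t rests on {1:q}
piece 4:p rests on {2:p}
piece 5:p rests on {4:p}
piece 6:t rests on {3:t}
piece 7:p rests on {5:p}
piece 8:t rests on {6:t}
piece 9:t rests on {8:t}
piece 10:p rests on {7:p}
minimal pieces: {0:p, 1:q}
ways to finish when only these pieces remain (= sum over removing one remaining piece with nothing left below it):
  1 left: {9}→1  {10}→1
  2 left: {7,10}→1  {8,9}→1  {9,10}→2
  3 left: {5,7,10}→1  {6,8,9}→1  {7,9,10}→3  {8,9,10}→3
  4 left: {3,6,8,9}→1  {4,5,7,10}→1  {5,7,9,10}→4  {6,8,9,10}→4  {7,8,9,10}→6
  5 left: {1,3,6,8,9}→1  {2,4,5,7,10}→1  {3,6,8,9,10}→5  {4,5,7,9,10}→5  {5,7,8,9,10}→10  {6,7,8,9,10}→10
  6 left: {0,2,4,5,7,10}→1  {1,3,6,8,9,10}→6  {2,4,5,7,9,10}→6  {3,6,7,8,9,10}→15  {4,5,7,8,9,10}→15  {5,6,7,8,9,10}→20
  7 left: {0,2,4,5,7,9,10}→7  {1,3,6,7,8,9,10}→21  {2,4,5,7,8,9,10}→21  {3,5,6,7,8,9,10}→35  {4,5,6,7,8,9,10}→35
  8 left: {0,2,4,5,7,8,9,10}→28  {1,3,5,6,7,8,9,10}→56  {2,4,5,6,7,8,9,10}→56  {3,4,5,6,7,8,9,10}→70
  9 left: {0,2,4,5,6,7,8,9,10}→84  {1,3,4,5,6,7,8,9,10}→126  {2,3,4,5,6,7,8,9,10}→126
  placing 0:p first → 252 extensions
  placing 1:q first → 210 extensions
total linear extensions = 462

462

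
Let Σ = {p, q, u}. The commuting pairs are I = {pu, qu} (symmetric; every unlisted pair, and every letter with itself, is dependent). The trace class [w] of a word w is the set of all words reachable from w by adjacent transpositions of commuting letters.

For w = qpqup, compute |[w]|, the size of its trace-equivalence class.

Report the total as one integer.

5

drop 0:q onto floor
drop 1:p onto {0:q}
drop 2:q onto {1:p}
drop 3:u onto floor
drop 4:p onto {2:q}
ground layer = {0:q, 3:u}
drop-orders for the pieces not yet dropped (sum over which currently-grounded one goes next):
  1 to go: {3} 1  {4} 1
  2 to go: {2,4} 1  {3,4} 2
  3 to go: {1,2,4} 1  {2,3,4} 3
  if 0:q drops first: 4 orders
  if 3:u drops first: 1 orders
heap linearizations: 5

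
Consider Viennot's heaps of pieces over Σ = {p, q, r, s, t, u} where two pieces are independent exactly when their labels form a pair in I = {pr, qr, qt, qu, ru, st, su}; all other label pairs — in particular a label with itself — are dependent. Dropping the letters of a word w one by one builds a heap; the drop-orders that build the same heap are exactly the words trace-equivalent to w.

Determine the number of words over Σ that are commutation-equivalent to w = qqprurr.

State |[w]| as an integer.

35

0(q) covers ∅
1(q) covers 0:q
2(p) covers 1:q
3(r) covers ∅
4(u) covers 2:p
5(r) covers 3:r
6(r) covers 5:r
floor of heap: 0:q, 3:r
completions by unplaced set U, small U first (add the entries for U minus each lowest piece of U):
  |U|=1: {4}:1  {6}:1
  |U|=2: {2,4}:1  {4,6}:2  {5,6}:1
  |U|=3: {1,2,4}:1  {2,4,6}:3  {3,5,6}:1  {4,5,6}:3
  |U|=4: {0,1,2,4}:1  {1,2,4,6}:4  {2,4,5,6}:6  {3,4,5,6}:4
  |U|=5: {0,1,2,4,6}:5  {1,2,4,5,6}:10  {2,3,4,5,6}:10
  start at 0(q): 20
  start at 3(r): 15
sum over floor = 35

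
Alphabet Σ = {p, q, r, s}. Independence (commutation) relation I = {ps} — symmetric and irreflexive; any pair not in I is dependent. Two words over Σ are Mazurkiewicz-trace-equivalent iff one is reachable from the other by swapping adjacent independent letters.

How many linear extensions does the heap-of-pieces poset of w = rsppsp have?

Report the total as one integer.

drop 0:r onto floor
drop 1:s onto {0:r}
drop 2:p onto {0:r}
drop 3:p onto {2:p}
drop 4:s onto {1:s}
drop 5:p onto {3:p}
ground layer = {0:r}
drop-orders for the pieces not yet dropped (sum over which currently-grounded one goes next):
  1 to go: {4} 1  {5} 1
  2 to go: {1,4} 1  {3,5} 1  {4,5} 2
  3 to go: {1,4,5} 3  {2,3,5} 1  {3,4,5} 3
  4 to go: {1,3,4,5} 6  {2,3,4,5} 4
  if 0:r drops first: 10 orders

10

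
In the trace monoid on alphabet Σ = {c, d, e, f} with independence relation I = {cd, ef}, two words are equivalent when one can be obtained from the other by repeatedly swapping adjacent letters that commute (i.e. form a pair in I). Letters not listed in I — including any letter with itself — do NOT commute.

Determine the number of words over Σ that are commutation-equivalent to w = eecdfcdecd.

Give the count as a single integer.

8

piece 0:e — minimal
piece 1:e rests on {0:e}
piece 2:c rests on {1:e}
piece 3:d rests on {1:e}
piece 4:f rests on {2:c, 3:d}
piece 5:c rests on {4:f}
piece 6:d rests on {4:f}
piece 7:e rests on {5:c, 6:d}
piece 8:c rests on {7:e}
piece 9:d rests on {7:e}
minimal pieces: {0:e}
ways to finish when only these pieces remain (= sum over removing one remaining piece with nothing left below it):
  1 left: {8}→1  {9}→1
  2 left: {8,9}→2
  3 left: {7,8,9}→2
  4 left: {5,7,8,9}→2  {6,7,8,9}→2
  5 left: {5,6,7,8,9}→4
  6 left: {4,5,6,7,8,9}→4
  7 left: {2,4,5,6,7,8,9}→4  {3,4,5,6,7,8,9}→4
  8 left: {2,3,4,5,6,7,8,9}→8
  placing 0:e first → 8 extensions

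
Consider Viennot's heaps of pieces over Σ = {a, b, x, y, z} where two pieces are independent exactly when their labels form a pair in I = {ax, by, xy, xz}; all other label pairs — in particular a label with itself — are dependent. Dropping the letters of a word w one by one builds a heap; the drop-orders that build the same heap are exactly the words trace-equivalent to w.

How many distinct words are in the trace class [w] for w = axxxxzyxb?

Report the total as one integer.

77

0(a) covers ∅
1(x) covers ∅
2(x) covers 1:x
3(x) covers 2:x
4(x) covers 3:x
5(z) covers 0:a
6(y) covers 5:z
7(x) covers 4:x
8(b) covers 5:z, 7:x
floor of heap: 0:a, 1:x
completions by unplaced set U, small U first (add the entries for U minus each lowest piece of U):
  |U|=1: {6}:1  {8}:1
  |U|=2: {6,8}:2  {7,8}:1
  |U|=3: {4,7,8}:1  {5,6,8}:2  {6,7,8}:3
  |U|=4: {0,5,6,8}:2  {3,4,7,8}:1  {4,6,7,8}:4  {5,6,7,8}:5
  |U|=5: {0,5,6,7,8}:7  {2,3,4,7,8}:1  {3,4,6,7,8}:5  {4,5,6,7,8}:9
  |U|=6: {0,4,5,6,7,8}:16  {1,2,3,4,7,8}:1  {2,3,4,6,7,8}:6  {3,4,5,6,7,8}:14
  |U|=7: {0,3,4,5,6,7,8}:30  {1,2,3,4,6,7,8}:7  {2,3,4,5,6,7,8}:20
  start at 0(a): 27
  start at 1(x): 50
sum over floor = 77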